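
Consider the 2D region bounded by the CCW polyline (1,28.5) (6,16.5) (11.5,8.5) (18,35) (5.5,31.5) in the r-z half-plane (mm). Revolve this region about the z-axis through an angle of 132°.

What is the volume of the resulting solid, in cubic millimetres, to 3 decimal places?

Volume = 5170.381 mm³

Profile (r,z), 5 vertices: (1,28.5) (6,16.5) (11.5,8.5) (18,35) (5.5,31.5)
edge 0: (1,28.5)→(6,16.5)  cross = 1·16.5 − 6·28.5 = -154.5000; (r_i+r_j)·cross = 7·-154.5000 = -1081.5000
edge 1: (6,16.5)→(11.5,8.5)  cross = 6·8.5 − 11.5·16.5 = -138.7500; (r_i+r_j)·cross = 17.5·-138.7500 = -2428.1250
edge 2: (11.5,8.5)→(18,35)  cross = 11.5·35 − 18·8.5 = 249.5000; (r_i+r_j)·cross = 29.5·249.5000 = 7360.2500
edge 3: (18,35)→(5.5,31.5)  cross = 18·31.5 − 5.5·35 = 374.5000; (r_i+r_j)·cross = 23.5·374.5000 = 8800.7500
edge 4: (5.5,31.5)→(1,28.5)  cross = 5.5·28.5 − 1·31.5 = 125.2500; (r_i+r_j)·cross = 6.5·125.2500 = 814.1250
Σcross = 456.0000 → A = |Σcross|/2 = 228.0000 mm²
Σ(r_i+r_j)·cross = 13465.5000 → first moment M = |Σ|/6 = 2244.2500
R_c = M/A = 2244.2500/228.0000 = 9.8432 mm
θ = 132° = 2.303835 rad
V = θ·R_c·A = 2.303835·9.8432·228.0000 = 5170.381 mm³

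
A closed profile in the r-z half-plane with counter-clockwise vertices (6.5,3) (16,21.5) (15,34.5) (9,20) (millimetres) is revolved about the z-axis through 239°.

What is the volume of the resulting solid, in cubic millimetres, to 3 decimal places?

Profile (r,z), 4 vertices: (6.5,3) (16,21.5) (15,34.5) (9,20)
edge 0: (6.5,3)→(16,21.5)  cross = 6.5·21.5 − 16·3 = 91.7500; (r_i+r_j)·cross = 22.5·91.7500 = 2064.3750
edge 1: (16,21.5)→(15,34.5)  cross = 16·34.5 − 15·21.5 = 229.5000; (r_i+r_j)·cross = 31·229.5000 = 7114.5000
edge 2: (15,34.5)→(9,20)  cross = 15·20 − 9·34.5 = -10.5000; (r_i+r_j)·cross = 24·-10.5000 = -252.0000
edge 3: (9,20)→(6.5,3)  cross = 9·3 − 6.5·20 = -103.0000; (r_i+r_j)·cross = 15.5·-103.0000 = -1596.5000
Σcross = 207.7500 → A = |Σcross|/2 = 103.8750 mm²
Σ(r_i+r_j)·cross = 7330.3750 → first moment M = |Σ|/6 = 1221.7292
R_c = M/A = 1221.7292/103.8750 = 11.7615 mm
θ = 239° = 4.171337 rad
V = θ·R_c·A = 4.171337·11.7615·103.8750 = 5096.244 mm³

Volume = 5096.244 mm³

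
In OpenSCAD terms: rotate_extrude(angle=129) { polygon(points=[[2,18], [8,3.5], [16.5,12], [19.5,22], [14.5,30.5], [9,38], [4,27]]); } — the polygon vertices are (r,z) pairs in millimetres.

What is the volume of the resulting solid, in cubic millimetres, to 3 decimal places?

Profile (r,z), 7 vertices: (2,18) (8,3.5) (16.5,12) (19.5,22) (14.5,30.5) (9,38) (4,27)
edge 0: (2,18)→(8,3.5)  cross = 2·3.5 − 8·18 = -137.0000; (r_i+r_j)·cross = 10·-137.0000 = -1370.0000
edge 1: (8,3.5)→(16.5,12)  cross = 8·12 − 16.5·3.5 = 38.2500; (r_i+r_j)·cross = 24.5·38.2500 = 937.1250
edge 2: (16.5,12)→(19.5,22)  cross = 16.5·22 − 19.5·12 = 129.0000; (r_i+r_j)·cross = 36·129.0000 = 4644.0000
edge 3: (19.5,22)→(14.5,30.5)  cross = 19.5·30.5 − 14.5·22 = 275.7500; (r_i+r_j)·cross = 34·275.7500 = 9375.5000
edge 4: (14.5,30.5)→(9,38)  cross = 14.5·38 − 9·30.5 = 276.5000; (r_i+r_j)·cross = 23.5·276.5000 = 6497.7500
edge 5: (9,38)→(4,27)  cross = 9·27 − 4·38 = 91.0000; (r_i+r_j)·cross = 13·91.0000 = 1183.0000
edge 6: (4,27)→(2,18)  cross = 4·18 − 2·27 = 18.0000; (r_i+r_j)·cross = 6·18.0000 = 108.0000
Σcross = 691.5000 → A = |Σcross|/2 = 345.7500 mm²
Σ(r_i+r_j)·cross = 21375.3750 → first moment M = |Σ|/6 = 3562.5625
R_c = M/A = 3562.5625/345.7500 = 10.3039 mm
θ = 129° = 2.251475 rad
V = θ·R_c·A = 2.251475·10.3039·345.7500 = 8021.019 mm³

Volume = 8021.019 mm³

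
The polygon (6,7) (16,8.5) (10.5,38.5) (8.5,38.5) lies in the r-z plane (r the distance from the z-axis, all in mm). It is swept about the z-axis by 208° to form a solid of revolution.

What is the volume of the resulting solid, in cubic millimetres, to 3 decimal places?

Volume = 7014.391 mm³

Profile (r,z), 4 vertices: (6,7) (16,8.5) (10.5,38.5) (8.5,38.5)
edge 0: (6,7)→(16,8.5)  cross = 6·8.5 − 16·7 = -61.0000; (r_i+r_j)·cross = 22·-61.0000 = -1342.0000
edge 1: (16,8.5)→(10.5,38.5)  cross = 16·38.5 − 10.5·8.5 = 526.7500; (r_i+r_j)·cross = 26.5·526.7500 = 13958.8750
edge 2: (10.5,38.5)→(8.5,38.5)  cross = 10.5·38.5 − 8.5·38.5 = 77.0000; (r_i+r_j)·cross = 19·77.0000 = 1463.0000
edge 3: (8.5,38.5)→(6,7)  cross = 8.5·7 − 6·38.5 = -171.5000; (r_i+r_j)·cross = 14.5·-171.5000 = -2486.7500
Σcross = 371.2500 → A = |Σcross|/2 = 185.6250 mm²
Σ(r_i+r_j)·cross = 11593.1250 → first moment M = |Σ|/6 = 1932.1875
R_c = M/A = 1932.1875/185.6250 = 10.4091 mm
θ = 208° = 3.630285 rad
V = θ·R_c·A = 3.630285·10.4091·185.6250 = 7014.391 mm³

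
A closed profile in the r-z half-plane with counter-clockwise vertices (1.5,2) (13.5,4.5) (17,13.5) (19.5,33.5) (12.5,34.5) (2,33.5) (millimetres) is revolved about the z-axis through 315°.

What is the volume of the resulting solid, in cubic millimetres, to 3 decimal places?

Profile (r,z), 6 vertices: (1.5,2) (13.5,4.5) (17,13.5) (19.5,33.5) (12.5,34.5) (2,33.5)
edge 0: (1.5,2)→(13.5,4.5)  cross = 1.5·4.5 − 13.5·2 = -20.2500; (r_i+r_j)·cross = 15·-20.2500 = -303.7500
edge 1: (13.5,4.5)→(17,13.5)  cross = 13.5·13.5 − 17·4.5 = 105.7500; (r_i+r_j)·cross = 30.5·105.7500 = 3225.3750
edge 2: (17,13.5)→(19.5,33.5)  cross = 17·33.5 − 19.5·13.5 = 306.2500; (r_i+r_j)·cross = 36.5·306.2500 = 11178.1250
edge 3: (19.5,33.5)→(12.5,34.5)  cross = 19.5·34.5 − 12.5·33.5 = 254.0000; (r_i+r_j)·cross = 32·254.0000 = 8128.0000
edge 4: (12.5,34.5)→(2,33.5)  cross = 12.5·33.5 − 2·34.5 = 349.7500; (r_i+r_j)·cross = 14.5·349.7500 = 5071.3750
edge 5: (2,33.5)→(1.5,2)  cross = 2·2 − 1.5·33.5 = -46.2500; (r_i+r_j)·cross = 3.5·-46.2500 = -161.8750
Σcross = 949.2500 → A = |Σcross|/2 = 474.6250 mm²
Σ(r_i+r_j)·cross = 27137.2500 → first moment M = |Σ|/6 = 4522.8750
R_c = M/A = 4522.8750/474.6250 = 9.5294 mm
θ = 315° = 5.497787 rad
V = θ·R_c·A = 5.497787·9.5294·474.6250 = 24865.804 mm³

Volume = 24865.804 mm³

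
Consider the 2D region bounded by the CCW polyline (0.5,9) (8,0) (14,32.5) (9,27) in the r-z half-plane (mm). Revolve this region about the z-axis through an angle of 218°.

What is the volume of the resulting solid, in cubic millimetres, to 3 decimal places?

Profile (r,z), 4 vertices: (0.5,9) (8,0) (14,32.5) (9,27)
edge 0: (0.5,9)→(8,0)  cross = 0.5·0 − 8·9 = -72.0000; (r_i+r_j)·cross = 8.5·-72.0000 = -612.0000
edge 1: (8,0)→(14,32.5)  cross = 8·32.5 − 14·0 = 260.0000; (r_i+r_j)·cross = 22·260.0000 = 5720.0000
edge 2: (14,32.5)→(9,27)  cross = 14·27 − 9·32.5 = 85.5000; (r_i+r_j)·cross = 23·85.5000 = 1966.5000
edge 3: (9,27)→(0.5,9)  cross = 9·9 − 0.5·27 = 67.5000; (r_i+r_j)·cross = 9.5·67.5000 = 641.2500
Σcross = 341.0000 → A = |Σcross|/2 = 170.5000 mm²
Σ(r_i+r_j)·cross = 7715.7500 → first moment M = |Σ|/6 = 1285.9583
R_c = M/A = 1285.9583/170.5000 = 7.5423 mm
θ = 218° = 3.804818 rad
V = θ·R_c·A = 3.804818·7.5423·170.5000 = 4892.837 mm³

Volume = 4892.837 mm³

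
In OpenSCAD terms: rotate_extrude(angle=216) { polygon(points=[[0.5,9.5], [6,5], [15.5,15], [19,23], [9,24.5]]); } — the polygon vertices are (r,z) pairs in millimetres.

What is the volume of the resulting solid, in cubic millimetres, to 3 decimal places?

Profile (r,z), 5 vertices: (0.5,9.5) (6,5) (15.5,15) (19,23) (9,24.5)
edge 0: (0.5,9.5)→(6,5)  cross = 0.5·5 − 6·9.5 = -54.5000; (r_i+r_j)·cross = 6.5·-54.5000 = -354.2500
edge 1: (6,5)→(15.5,15)  cross = 6·15 − 15.5·5 = 12.5000; (r_i+r_j)·cross = 21.5·12.5000 = 268.7500
edge 2: (15.5,15)→(19,23)  cross = 15.5·23 − 19·15 = 71.5000; (r_i+r_j)·cross = 34.5·71.5000 = 2466.7500
edge 3: (19,23)→(9,24.5)  cross = 19·24.5 − 9·23 = 258.5000; (r_i+r_j)·cross = 28·258.5000 = 7238.0000
edge 4: (9,24.5)→(0.5,9.5)  cross = 9·9.5 − 0.5·24.5 = 73.2500; (r_i+r_j)·cross = 9.5·73.2500 = 695.8750
Σcross = 361.2500 → A = |Σcross|/2 = 180.6250 mm²
Σ(r_i+r_j)·cross = 10315.1250 → first moment M = |Σ|/6 = 1719.1875
R_c = M/A = 1719.1875/180.6250 = 9.5180 mm
θ = 216° = 3.769911 rad
V = θ·R_c·A = 3.769911·9.5180·180.6250 = 6481.184 mm³

Volume = 6481.184 mm³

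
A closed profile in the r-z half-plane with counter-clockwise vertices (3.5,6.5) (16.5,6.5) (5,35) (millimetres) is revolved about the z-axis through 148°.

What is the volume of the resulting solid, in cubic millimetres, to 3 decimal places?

Profile (r,z), 3 vertices: (3.5,6.5) (16.5,6.5) (5,35)
edge 0: (3.5,6.5)→(16.5,6.5)  cross = 3.5·6.5 − 16.5·6.5 = -84.5000; (r_i+r_j)·cross = 20·-84.5000 = -1690.0000
edge 1: (16.5,6.5)→(5,35)  cross = 16.5·35 − 5·6.5 = 545.0000; (r_i+r_j)·cross = 21.5·545.0000 = 11717.5000
edge 2: (5,35)→(3.5,6.5)  cross = 5·6.5 − 3.5·35 = -90.0000; (r_i+r_j)·cross = 8.5·-90.0000 = -765.0000
Σcross = 370.5000 → A = |Σcross|/2 = 185.2500 mm²
Σ(r_i+r_j)·cross = 9262.5000 → first moment M = |Σ|/6 = 1543.7500
R_c = M/A = 1543.7500/185.2500 = 8.3333 mm
θ = 148° = 2.583087 rad
V = θ·R_c·A = 2.583087·8.3333·185.2500 = 3987.641 mm³

Volume = 3987.641 mm³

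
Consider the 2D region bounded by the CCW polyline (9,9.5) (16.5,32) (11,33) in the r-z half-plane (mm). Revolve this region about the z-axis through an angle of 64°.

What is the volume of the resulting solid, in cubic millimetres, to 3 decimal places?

Profile (r,z), 3 vertices: (9,9.5) (16.5,32) (11,33)
edge 0: (9,9.5)→(16.5,32)  cross = 9·32 − 16.5·9.5 = 131.2500; (r_i+r_j)·cross = 25.5·131.2500 = 3346.8750
edge 1: (16.5,32)→(11,33)  cross = 16.5·33 − 11·32 = 192.5000; (r_i+r_j)·cross = 27.5·192.5000 = 5293.7500
edge 2: (11,33)→(9,9.5)  cross = 11·9.5 − 9·33 = -192.5000; (r_i+r_j)·cross = 20·-192.5000 = -3850.0000
Σcross = 131.2500 → A = |Σcross|/2 = 65.6250 mm²
Σ(r_i+r_j)·cross = 4790.6250 → first moment M = |Σ|/6 = 798.4375
R_c = M/A = 798.4375/65.6250 = 12.1667 mm
θ = 64° = 1.117011 rad
V = θ·R_c·A = 1.117011·12.1667·65.6250 = 891.863 mm³

Volume = 891.863 mm³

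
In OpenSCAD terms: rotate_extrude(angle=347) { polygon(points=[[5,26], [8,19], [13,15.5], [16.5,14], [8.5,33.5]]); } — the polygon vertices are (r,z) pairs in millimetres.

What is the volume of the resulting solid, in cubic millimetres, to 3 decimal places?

Volume = 5388.460 mm³

Profile (r,z), 5 vertices: (5,26) (8,19) (13,15.5) (16.5,14) (8.5,33.5)
edge 0: (5,26)→(8,19)  cross = 5·19 − 8·26 = -113.0000; (r_i+r_j)·cross = 13·-113.0000 = -1469.0000
edge 1: (8,19)→(13,15.5)  cross = 8·15.5 − 13·19 = -123.0000; (r_i+r_j)·cross = 21·-123.0000 = -2583.0000
edge 2: (13,15.5)→(16.5,14)  cross = 13·14 − 16.5·15.5 = -73.7500; (r_i+r_j)·cross = 29.5·-73.7500 = -2175.6250
edge 3: (16.5,14)→(8.5,33.5)  cross = 16.5·33.5 − 8.5·14 = 433.7500; (r_i+r_j)·cross = 25·433.7500 = 10843.7500
edge 4: (8.5,33.5)→(5,26)  cross = 8.5·26 − 5·33.5 = 53.5000; (r_i+r_j)·cross = 13.5·53.5000 = 722.2500
Σcross = 177.5000 → A = |Σcross|/2 = 88.7500 mm²
Σ(r_i+r_j)·cross = 5338.3750 → first moment M = |Σ|/6 = 889.7292
R_c = M/A = 889.7292/88.7500 = 10.0251 mm
θ = 347° = 6.056293 rad
V = θ·R_c·A = 6.056293·10.0251·88.7500 = 5388.460 mm³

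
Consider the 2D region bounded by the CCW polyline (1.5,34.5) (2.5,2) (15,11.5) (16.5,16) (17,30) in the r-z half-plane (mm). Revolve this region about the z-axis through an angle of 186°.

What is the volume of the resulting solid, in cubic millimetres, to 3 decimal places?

Profile (r,z), 5 vertices: (1.5,34.5) (2.5,2) (15,11.5) (16.5,16) (17,30)
edge 0: (1.5,34.5)→(2.5,2)  cross = 1.5·2 − 2.5·34.5 = -83.2500; (r_i+r_j)·cross = 4·-83.2500 = -333.0000
edge 1: (2.5,2)→(15,11.5)  cross = 2.5·11.5 − 15·2 = -1.2500; (r_i+r_j)·cross = 17.5·-1.2500 = -21.8750
edge 2: (15,11.5)→(16.5,16)  cross = 15·16 − 16.5·11.5 = 50.2500; (r_i+r_j)·cross = 31.5·50.2500 = 1582.8750
edge 3: (16.5,16)→(17,30)  cross = 16.5·30 − 17·16 = 223.0000; (r_i+r_j)·cross = 33.5·223.0000 = 7470.5000
edge 4: (17,30)→(1.5,34.5)  cross = 17·34.5 − 1.5·30 = 541.5000; (r_i+r_j)·cross = 18.5·541.5000 = 10017.7500
Σcross = 730.2500 → A = |Σcross|/2 = 365.1250 mm²
Σ(r_i+r_j)·cross = 18716.2500 → first moment M = |Σ|/6 = 3119.3750
R_c = M/A = 3119.3750/365.1250 = 8.5433 mm
θ = 186° = 3.246312 rad
V = θ·R_c·A = 3.246312·8.5433·365.1250 = 10126.466 mm³

Volume = 10126.466 mm³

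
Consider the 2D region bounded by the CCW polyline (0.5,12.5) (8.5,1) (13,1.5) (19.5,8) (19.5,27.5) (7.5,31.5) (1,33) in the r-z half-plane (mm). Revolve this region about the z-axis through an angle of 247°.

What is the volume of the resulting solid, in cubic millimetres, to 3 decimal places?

Profile (r,z), 7 vertices: (0.5,12.5) (8.5,1) (13,1.5) (19.5,8) (19.5,27.5) (7.5,31.5) (1,33)
edge 0: (0.5,12.5)→(8.5,1)  cross = 0.5·1 − 8.5·12.5 = -105.7500; (r_i+r_j)·cross = 9·-105.7500 = -951.7500
edge 1: (8.5,1)→(13,1.5)  cross = 8.5·1.5 − 13·1 = -0.2500; (r_i+r_j)·cross = 21.5·-0.2500 = -5.3750
edge 2: (13,1.5)→(19.5,8)  cross = 13·8 − 19.5·1.5 = 74.7500; (r_i+r_j)·cross = 32.5·74.7500 = 2429.3750
edge 3: (19.5,8)→(19.5,27.5)  cross = 19.5·27.5 − 19.5·8 = 380.2500; (r_i+r_j)·cross = 39·380.2500 = 14829.7500
edge 4: (19.5,27.5)→(7.5,31.5)  cross = 19.5·31.5 − 7.5·27.5 = 408.0000; (r_i+r_j)·cross = 27·408.0000 = 11016.0000
edge 5: (7.5,31.5)→(1,33)  cross = 7.5·33 − 1·31.5 = 216.0000; (r_i+r_j)·cross = 8.5·216.0000 = 1836.0000
edge 6: (1,33)→(0.5,12.5)  cross = 1·12.5 − 0.5·33 = -4.0000; (r_i+r_j)·cross = 1.5·-4.0000 = -6.0000
Σcross = 969.0000 → A = |Σcross|/2 = 484.5000 mm²
Σ(r_i+r_j)·cross = 29148.0000 → first moment M = |Σ|/6 = 4858.0000
R_c = M/A = 4858.0000/484.5000 = 10.0268 mm
θ = 247° = 4.310963 rad
V = θ·R_c·A = 4.310963·10.0268·484.5000 = 20942.659 mm³

Volume = 20942.659 mm³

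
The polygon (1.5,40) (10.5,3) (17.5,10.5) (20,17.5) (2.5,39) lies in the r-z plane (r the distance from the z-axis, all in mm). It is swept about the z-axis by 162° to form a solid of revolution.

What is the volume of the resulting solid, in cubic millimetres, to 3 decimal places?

Volume = 7997.867 mm³

Profile (r,z), 5 vertices: (1.5,40) (10.5,3) (17.5,10.5) (20,17.5) (2.5,39)
edge 0: (1.5,40)→(10.5,3)  cross = 1.5·3 − 10.5·40 = -415.5000; (r_i+r_j)·cross = 12·-415.5000 = -4986.0000
edge 1: (10.5,3)→(17.5,10.5)  cross = 10.5·10.5 − 17.5·3 = 57.7500; (r_i+r_j)·cross = 28·57.7500 = 1617.0000
edge 2: (17.5,10.5)→(20,17.5)  cross = 17.5·17.5 − 20·10.5 = 96.2500; (r_i+r_j)·cross = 37.5·96.2500 = 3609.3750
edge 3: (20,17.5)→(2.5,39)  cross = 20·39 − 2.5·17.5 = 736.2500; (r_i+r_j)·cross = 22.5·736.2500 = 16565.6250
edge 4: (2.5,39)→(1.5,40)  cross = 2.5·40 − 1.5·39 = 41.5000; (r_i+r_j)·cross = 4·41.5000 = 166.0000
Σcross = 516.2500 → A = |Σcross|/2 = 258.1250 mm²
Σ(r_i+r_j)·cross = 16972.0000 → first moment M = |Σ|/6 = 2828.6667
R_c = M/A = 2828.6667/258.1250 = 10.9585 mm
θ = 162° = 2.827433 rad
V = θ·R_c·A = 2.827433·10.9585·258.1250 = 7997.867 mm³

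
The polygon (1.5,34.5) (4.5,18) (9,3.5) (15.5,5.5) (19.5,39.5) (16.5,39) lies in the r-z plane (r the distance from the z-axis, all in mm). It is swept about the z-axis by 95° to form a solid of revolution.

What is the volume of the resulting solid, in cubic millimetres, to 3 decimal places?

Volume = 7716.417 mm³

Profile (r,z), 6 vertices: (1.5,34.5) (4.5,18) (9,3.5) (15.5,5.5) (19.5,39.5) (16.5,39)
edge 0: (1.5,34.5)→(4.5,18)  cross = 1.5·18 − 4.5·34.5 = -128.2500; (r_i+r_j)·cross = 6·-128.2500 = -769.5000
edge 1: (4.5,18)→(9,3.5)  cross = 4.5·3.5 − 9·18 = -146.2500; (r_i+r_j)·cross = 13.5·-146.2500 = -1974.3750
edge 2: (9,3.5)→(15.5,5.5)  cross = 9·5.5 − 15.5·3.5 = -4.7500; (r_i+r_j)·cross = 24.5·-4.7500 = -116.3750
edge 3: (15.5,5.5)→(19.5,39.5)  cross = 15.5·39.5 − 19.5·5.5 = 505.0000; (r_i+r_j)·cross = 35·505.0000 = 17675.0000
edge 4: (19.5,39.5)→(16.5,39)  cross = 19.5·39 − 16.5·39.5 = 108.7500; (r_i+r_j)·cross = 36·108.7500 = 3915.0000
edge 5: (16.5,39)→(1.5,34.5)  cross = 16.5·34.5 − 1.5·39 = 510.7500; (r_i+r_j)·cross = 18·510.7500 = 9193.5000
Σcross = 845.2500 → A = |Σcross|/2 = 422.6250 mm²
Σ(r_i+r_j)·cross = 27923.2500 → first moment M = |Σ|/6 = 4653.8750
R_c = M/A = 4653.8750/422.6250 = 11.0118 mm
θ = 95° = 1.658063 rad
V = θ·R_c·A = 1.658063·11.0118·422.6250 = 7716.417 mm³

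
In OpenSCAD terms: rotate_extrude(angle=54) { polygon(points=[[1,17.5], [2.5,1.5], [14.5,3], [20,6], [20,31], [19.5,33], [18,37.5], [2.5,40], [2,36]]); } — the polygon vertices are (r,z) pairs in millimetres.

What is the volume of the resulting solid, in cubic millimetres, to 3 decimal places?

Volume = 6402.664 mm³

Profile (r,z), 9 vertices: (1,17.5) (2.5,1.5) (14.5,3) (20,6) (20,31) (19.5,33) (18,37.5) (2.5,40) (2,36)
edge 0: (1,17.5)→(2.5,1.5)  cross = 1·1.5 − 2.5·17.5 = -42.2500; (r_i+r_j)·cross = 3.5·-42.2500 = -147.8750
edge 1: (2.5,1.5)→(14.5,3)  cross = 2.5·3 − 14.5·1.5 = -14.2500; (r_i+r_j)·cross = 17·-14.2500 = -242.2500
edge 2: (14.5,3)→(20,6)  cross = 14.5·6 − 20·3 = 27.0000; (r_i+r_j)·cross = 34.5·27.0000 = 931.5000
edge 3: (20,6)→(20,31)  cross = 20·31 − 20·6 = 500.0000; (r_i+r_j)·cross = 40·500.0000 = 20000.0000
edge 4: (20,31)→(19.5,33)  cross = 20·33 − 19.5·31 = 55.5000; (r_i+r_j)·cross = 39.5·55.5000 = 2192.2500
edge 5: (19.5,33)→(18,37.5)  cross = 19.5·37.5 − 18·33 = 137.2500; (r_i+r_j)·cross = 37.5·137.2500 = 5146.8750
edge 6: (18,37.5)→(2.5,40)  cross = 18·40 − 2.5·37.5 = 626.2500; (r_i+r_j)·cross = 20.5·626.2500 = 12838.1250
edge 7: (2.5,40)→(2,36)  cross = 2.5·36 − 2·40 = 10.0000; (r_i+r_j)·cross = 4.5·10.0000 = 45.0000
edge 8: (2,36)→(1,17.5)  cross = 2·17.5 − 1·36 = -1.0000; (r_i+r_j)·cross = 3·-1.0000 = -3.0000
Σcross = 1298.5000 → A = |Σcross|/2 = 649.2500 mm²
Σ(r_i+r_j)·cross = 40760.6250 → first moment M = |Σ|/6 = 6793.4375
R_c = M/A = 6793.4375/649.2500 = 10.4635 mm
θ = 54° = 0.942478 rad
V = θ·R_c·A = 0.942478·10.4635·649.2500 = 6402.664 mm³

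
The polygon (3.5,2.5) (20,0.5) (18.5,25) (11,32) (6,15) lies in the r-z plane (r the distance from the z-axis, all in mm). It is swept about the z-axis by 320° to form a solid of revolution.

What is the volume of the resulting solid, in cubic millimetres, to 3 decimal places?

Volume = 24477.661 mm³

Profile (r,z), 5 vertices: (3.5,2.5) (20,0.5) (18.5,25) (11,32) (6,15)
edge 0: (3.5,2.5)→(20,0.5)  cross = 3.5·0.5 − 20·2.5 = -48.2500; (r_i+r_j)·cross = 23.5·-48.2500 = -1133.8750
edge 1: (20,0.5)→(18.5,25)  cross = 20·25 − 18.5·0.5 = 490.7500; (r_i+r_j)·cross = 38.5·490.7500 = 18893.8750
edge 2: (18.5,25)→(11,32)  cross = 18.5·32 − 11·25 = 317.0000; (r_i+r_j)·cross = 29.5·317.0000 = 9351.5000
edge 3: (11,32)→(6,15)  cross = 11·15 − 6·32 = -27.0000; (r_i+r_j)·cross = 17·-27.0000 = -459.0000
edge 4: (6,15)→(3.5,2.5)  cross = 6·2.5 − 3.5·15 = -37.5000; (r_i+r_j)·cross = 9.5·-37.5000 = -356.2500
Σcross = 695.0000 → A = |Σcross|/2 = 347.5000 mm²
Σ(r_i+r_j)·cross = 26296.2500 → first moment M = |Σ|/6 = 4382.7083
R_c = M/A = 4382.7083/347.5000 = 12.6121 mm
θ = 320° = 5.585054 rad
V = θ·R_c·A = 5.585054·12.6121·347.5000 = 24477.661 mm³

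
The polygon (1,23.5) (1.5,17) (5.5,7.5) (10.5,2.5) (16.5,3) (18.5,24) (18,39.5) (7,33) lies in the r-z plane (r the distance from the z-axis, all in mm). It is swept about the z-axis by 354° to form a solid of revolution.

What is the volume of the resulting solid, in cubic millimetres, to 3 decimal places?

Volume = 30775.709 mm³

Profile (r,z), 8 vertices: (1,23.5) (1.5,17) (5.5,7.5) (10.5,2.5) (16.5,3) (18.5,24) (18,39.5) (7,33)
edge 0: (1,23.5)→(1.5,17)  cross = 1·17 − 1.5·23.5 = -18.2500; (r_i+r_j)·cross = 2.5·-18.2500 = -45.6250
edge 1: (1.5,17)→(5.5,7.5)  cross = 1.5·7.5 − 5.5·17 = -82.2500; (r_i+r_j)·cross = 7·-82.2500 = -575.7500
edge 2: (5.5,7.5)→(10.5,2.5)  cross = 5.5·2.5 − 10.5·7.5 = -65.0000; (r_i+r_j)·cross = 16·-65.0000 = -1040.0000
edge 3: (10.5,2.5)→(16.5,3)  cross = 10.5·3 − 16.5·2.5 = -9.7500; (r_i+r_j)·cross = 27·-9.7500 = -263.2500
edge 4: (16.5,3)→(18.5,24)  cross = 16.5·24 − 18.5·3 = 340.5000; (r_i+r_j)·cross = 35·340.5000 = 11917.5000
edge 5: (18.5,24)→(18,39.5)  cross = 18.5·39.5 − 18·24 = 298.7500; (r_i+r_j)·cross = 36.5·298.7500 = 10904.3750
edge 6: (18,39.5)→(7,33)  cross = 18·33 − 7·39.5 = 317.5000; (r_i+r_j)·cross = 25·317.5000 = 7937.5000
edge 7: (7,33)→(1,23.5)  cross = 7·23.5 − 1·33 = 131.5000; (r_i+r_j)·cross = 8·131.5000 = 1052.0000
Σcross = 913.0000 → A = |Σcross|/2 = 456.5000 mm²
Σ(r_i+r_j)·cross = 29886.7500 → first moment M = |Σ|/6 = 4981.1250
R_c = M/A = 4981.1250/456.5000 = 10.9116 mm
θ = 354° = 6.178466 rad
V = θ·R_c·A = 6.178466·10.9116·456.5000 = 30775.709 mm³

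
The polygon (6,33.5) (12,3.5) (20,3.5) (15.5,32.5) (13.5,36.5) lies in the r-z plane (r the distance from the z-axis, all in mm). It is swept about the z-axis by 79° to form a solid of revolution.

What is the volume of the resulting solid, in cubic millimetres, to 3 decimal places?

Profile (r,z), 5 vertices: (6,33.5) (12,3.5) (20,3.5) (15.5,32.5) (13.5,36.5)
edge 0: (6,33.5)→(12,3.5)  cross = 6·3.5 − 12·33.5 = -381.0000; (r_i+r_j)·cross = 18·-381.0000 = -6858.0000
edge 1: (12,3.5)→(20,3.5)  cross = 12·3.5 − 20·3.5 = -28.0000; (r_i+r_j)·cross = 32·-28.0000 = -896.0000
edge 2: (20,3.5)→(15.5,32.5)  cross = 20·32.5 − 15.5·3.5 = 595.7500; (r_i+r_j)·cross = 35.5·595.7500 = 21149.1250
edge 3: (15.5,32.5)→(13.5,36.5)  cross = 15.5·36.5 − 13.5·32.5 = 127.0000; (r_i+r_j)·cross = 29·127.0000 = 3683.0000
edge 4: (13.5,36.5)→(6,33.5)  cross = 13.5·33.5 − 6·36.5 = 233.2500; (r_i+r_j)·cross = 19.5·233.2500 = 4548.3750
Σcross = 547.0000 → A = |Σcross|/2 = 273.5000 mm²
Σ(r_i+r_j)·cross = 21626.5000 → first moment M = |Σ|/6 = 3604.4167
R_c = M/A = 3604.4167/273.5000 = 13.1789 mm
θ = 79° = 1.378810 rad
V = θ·R_c·A = 1.378810·13.1789·273.5000 = 4969.806 mm³

Volume = 4969.806 mm³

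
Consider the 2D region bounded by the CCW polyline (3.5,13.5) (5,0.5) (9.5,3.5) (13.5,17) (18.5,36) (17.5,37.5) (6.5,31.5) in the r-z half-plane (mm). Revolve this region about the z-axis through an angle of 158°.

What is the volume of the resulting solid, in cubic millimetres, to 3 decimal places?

Volume = 7901.386 mm³

Profile (r,z), 7 vertices: (3.5,13.5) (5,0.5) (9.5,3.5) (13.5,17) (18.5,36) (17.5,37.5) (6.5,31.5)
edge 0: (3.5,13.5)→(5,0.5)  cross = 3.5·0.5 − 5·13.5 = -65.7500; (r_i+r_j)·cross = 8.5·-65.7500 = -558.8750
edge 1: (5,0.5)→(9.5,3.5)  cross = 5·3.5 − 9.5·0.5 = 12.7500; (r_i+r_j)·cross = 14.5·12.7500 = 184.8750
edge 2: (9.5,3.5)→(13.5,17)  cross = 9.5·17 − 13.5·3.5 = 114.2500; (r_i+r_j)·cross = 23·114.2500 = 2627.7500
edge 3: (13.5,17)→(18.5,36)  cross = 13.5·36 − 18.5·17 = 171.5000; (r_i+r_j)·cross = 32·171.5000 = 5488.0000
edge 4: (18.5,36)→(17.5,37.5)  cross = 18.5·37.5 − 17.5·36 = 63.7500; (r_i+r_j)·cross = 36·63.7500 = 2295.0000
edge 5: (17.5,37.5)→(6.5,31.5)  cross = 17.5·31.5 − 6.5·37.5 = 307.5000; (r_i+r_j)·cross = 24·307.5000 = 7380.0000
edge 6: (6.5,31.5)→(3.5,13.5)  cross = 6.5·13.5 − 3.5·31.5 = -22.5000; (r_i+r_j)·cross = 10·-22.5000 = -225.0000
Σcross = 581.5000 → A = |Σcross|/2 = 290.7500 mm²
Σ(r_i+r_j)·cross = 17191.7500 → first moment M = |Σ|/6 = 2865.2917
R_c = M/A = 2865.2917/290.7500 = 9.8548 mm
θ = 158° = 2.757620 rad
V = θ·R_c·A = 2.757620·9.8548·290.7500 = 7901.386 mm³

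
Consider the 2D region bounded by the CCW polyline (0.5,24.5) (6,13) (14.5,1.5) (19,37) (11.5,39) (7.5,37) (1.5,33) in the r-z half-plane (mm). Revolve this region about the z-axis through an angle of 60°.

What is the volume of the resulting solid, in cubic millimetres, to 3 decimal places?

Profile (r,z), 7 vertices: (0.5,24.5) (6,13) (14.5,1.5) (19,37) (11.5,39) (7.5,37) (1.5,33)
edge 0: (0.5,24.5)→(6,13)  cross = 0.5·13 − 6·24.5 = -140.5000; (r_i+r_j)·cross = 6.5·-140.5000 = -913.2500
edge 1: (6,13)→(14.5,1.5)  cross = 6·1.5 − 14.5·13 = -179.5000; (r_i+r_j)·cross = 20.5·-179.5000 = -3679.7500
edge 2: (14.5,1.5)→(19,37)  cross = 14.5·37 − 19·1.5 = 508.0000; (r_i+r_j)·cross = 33.5·508.0000 = 17018.0000
edge 3: (19,37)→(11.5,39)  cross = 19·39 − 11.5·37 = 315.5000; (r_i+r_j)·cross = 30.5·315.5000 = 9622.7500
edge 4: (11.5,39)→(7.5,37)  cross = 11.5·37 − 7.5·39 = 133.0000; (r_i+r_j)·cross = 19·133.0000 = 2527.0000
edge 5: (7.5,37)→(1.5,33)  cross = 7.5·33 − 1.5·37 = 192.0000; (r_i+r_j)·cross = 9·192.0000 = 1728.0000
edge 6: (1.5,33)→(0.5,24.5)  cross = 1.5·24.5 − 0.5·33 = 20.2500; (r_i+r_j)·cross = 2·20.2500 = 40.5000
Σcross = 848.7500 → A = |Σcross|/2 = 424.3750 mm²
Σ(r_i+r_j)·cross = 26343.2500 → first moment M = |Σ|/6 = 4390.5417
R_c = M/A = 4390.5417/424.3750 = 10.3459 mm
θ = 60° = 1.047198 rad
V = θ·R_c·A = 1.047198·10.3459·424.3750 = 4597.764 mm³

Volume = 4597.764 mm³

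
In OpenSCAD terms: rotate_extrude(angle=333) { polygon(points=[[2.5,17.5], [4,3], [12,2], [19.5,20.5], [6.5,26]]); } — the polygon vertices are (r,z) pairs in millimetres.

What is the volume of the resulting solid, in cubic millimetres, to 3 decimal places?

Profile (r,z), 5 vertices: (2.5,17.5) (4,3) (12,2) (19.5,20.5) (6.5,26)
edge 0: (2.5,17.5)→(4,3)  cross = 2.5·3 − 4·17.5 = -62.5000; (r_i+r_j)·cross = 6.5·-62.5000 = -406.2500
edge 1: (4,3)→(12,2)  cross = 4·2 − 12·3 = -28.0000; (r_i+r_j)·cross = 16·-28.0000 = -448.0000
edge 2: (12,2)→(19.5,20.5)  cross = 12·20.5 − 19.5·2 = 207.0000; (r_i+r_j)·cross = 31.5·207.0000 = 6520.5000
edge 3: (19.5,20.5)→(6.5,26)  cross = 19.5·26 − 6.5·20.5 = 373.7500; (r_i+r_j)·cross = 26·373.7500 = 9717.5000
edge 4: (6.5,26)→(2.5,17.5)  cross = 6.5·17.5 − 2.5·26 = 48.7500; (r_i+r_j)·cross = 9·48.7500 = 438.7500
Σcross = 539.0000 → A = |Σcross|/2 = 269.5000 mm²
Σ(r_i+r_j)·cross = 15822.5000 → first moment M = |Σ|/6 = 2637.0833
R_c = M/A = 2637.0833/269.5000 = 9.7851 mm
θ = 333° = 5.811946 rad
V = θ·R_c·A = 5.811946·9.7851·269.5000 = 15326.587 mm³

Volume = 15326.587 mm³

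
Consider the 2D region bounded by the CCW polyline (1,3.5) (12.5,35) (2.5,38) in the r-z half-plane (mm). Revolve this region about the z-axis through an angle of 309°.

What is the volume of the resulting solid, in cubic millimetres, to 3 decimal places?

Profile (r,z), 3 vertices: (1,3.5) (12.5,35) (2.5,38)
edge 0: (1,3.5)→(12.5,35)  cross = 1·35 − 12.5·3.5 = -8.7500; (r_i+r_j)·cross = 13.5·-8.7500 = -118.1250
edge 1: (12.5,35)→(2.5,38)  cross = 12.5·38 − 2.5·35 = 387.5000; (r_i+r_j)·cross = 15·387.5000 = 5812.5000
edge 2: (2.5,38)→(1,3.5)  cross = 2.5·3.5 − 1·38 = -29.2500; (r_i+r_j)·cross = 3.5·-29.2500 = -102.3750
Σcross = 349.5000 → A = |Σcross|/2 = 174.7500 mm²
Σ(r_i+r_j)·cross = 5592.0000 → first moment M = |Σ|/6 = 932.0000
R_c = M/A = 932.0000/174.7500 = 5.3333 mm
θ = 309° = 5.393067 rad
V = θ·R_c·A = 5.393067·5.3333·174.7500 = 5026.339 mm³

Volume = 5026.339 mm³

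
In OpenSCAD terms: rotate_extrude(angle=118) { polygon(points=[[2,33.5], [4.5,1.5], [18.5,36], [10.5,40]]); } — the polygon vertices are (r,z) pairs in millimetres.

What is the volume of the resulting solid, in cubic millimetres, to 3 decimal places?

Volume = 5499.607 mm³

Profile (r,z), 4 vertices: (2,33.5) (4.5,1.5) (18.5,36) (10.5,40)
edge 0: (2,33.5)→(4.5,1.5)  cross = 2·1.5 − 4.5·33.5 = -147.7500; (r_i+r_j)·cross = 6.5·-147.7500 = -960.3750
edge 1: (4.5,1.5)→(18.5,36)  cross = 4.5·36 − 18.5·1.5 = 134.2500; (r_i+r_j)·cross = 23·134.2500 = 3087.7500
edge 2: (18.5,36)→(10.5,40)  cross = 18.5·40 − 10.5·36 = 362.0000; (r_i+r_j)·cross = 29·362.0000 = 10498.0000
edge 3: (10.5,40)→(2,33.5)  cross = 10.5·33.5 − 2·40 = 271.7500; (r_i+r_j)·cross = 12.5·271.7500 = 3396.8750
Σcross = 620.2500 → A = |Σcross|/2 = 310.1250 mm²
Σ(r_i+r_j)·cross = 16022.2500 → first moment M = |Σ|/6 = 2670.3750
R_c = M/A = 2670.3750/310.1250 = 8.6106 mm
θ = 118° = 2.059489 rad
V = θ·R_c·A = 2.059489·8.6106·310.1250 = 5499.607 mm³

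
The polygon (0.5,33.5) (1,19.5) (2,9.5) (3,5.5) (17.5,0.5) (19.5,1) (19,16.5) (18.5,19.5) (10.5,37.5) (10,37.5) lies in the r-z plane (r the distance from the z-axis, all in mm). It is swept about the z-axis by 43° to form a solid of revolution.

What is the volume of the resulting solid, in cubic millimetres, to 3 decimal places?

Volume = 3767.655 mm³

Profile (r,z), 10 vertices: (0.5,33.5) (1,19.5) (2,9.5) (3,5.5) (17.5,0.5) (19.5,1) (19,16.5) (18.5,19.5) (10.5,37.5) (10,37.5)
edge 0: (0.5,33.5)→(1,19.5)  cross = 0.5·19.5 − 1·33.5 = -23.7500; (r_i+r_j)·cross = 1.5·-23.7500 = -35.6250
edge 1: (1,19.5)→(2,9.5)  cross = 1·9.5 − 2·19.5 = -29.5000; (r_i+r_j)·cross = 3·-29.5000 = -88.5000
edge 2: (2,9.5)→(3,5.5)  cross = 2·5.5 − 3·9.5 = -17.5000; (r_i+r_j)·cross = 5·-17.5000 = -87.5000
edge 3: (3,5.5)→(17.5,0.5)  cross = 3·0.5 − 17.5·5.5 = -94.7500; (r_i+r_j)·cross = 20.5·-94.7500 = -1942.3750
edge 4: (17.5,0.5)→(19.5,1)  cross = 17.5·1 − 19.5·0.5 = 7.7500; (r_i+r_j)·cross = 37·7.7500 = 286.7500
edge 5: (19.5,1)→(19,16.5)  cross = 19.5·16.5 − 19·1 = 302.7500; (r_i+r_j)·cross = 38.5·302.7500 = 11655.8750
edge 6: (19,16.5)→(18.5,19.5)  cross = 19·19.5 − 18.5·16.5 = 65.2500; (r_i+r_j)·cross = 37.5·65.2500 = 2446.8750
edge 7: (18.5,19.5)→(10.5,37.5)  cross = 18.5·37.5 − 10.5·19.5 = 489.0000; (r_i+r_j)·cross = 29·489.0000 = 14181.0000
edge 8: (10.5,37.5)→(10,37.5)  cross = 10.5·37.5 − 10·37.5 = 18.7500; (r_i+r_j)·cross = 20.5·18.7500 = 384.3750
edge 9: (10,37.5)→(0.5,33.5)  cross = 10·33.5 − 0.5·37.5 = 316.2500; (r_i+r_j)·cross = 10.5·316.2500 = 3320.6250
Σcross = 1034.2500 → A = |Σcross|/2 = 517.1250 mm²
Σ(r_i+r_j)·cross = 30121.5000 → first moment M = |Σ|/6 = 5020.2500
R_c = M/A = 5020.2500/517.1250 = 9.7080 mm
θ = 43° = 0.750492 rad
V = θ·R_c·A = 0.750492·9.7080·517.1250 = 3767.655 mm³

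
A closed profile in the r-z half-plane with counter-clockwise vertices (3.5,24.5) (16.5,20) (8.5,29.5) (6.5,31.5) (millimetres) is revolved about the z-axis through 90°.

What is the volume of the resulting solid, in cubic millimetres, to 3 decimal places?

Profile (r,z), 4 vertices: (3.5,24.5) (16.5,20) (8.5,29.5) (6.5,31.5)
edge 0: (3.5,24.5)→(16.5,20)  cross = 3.5·20 − 16.5·24.5 = -334.2500; (r_i+r_j)·cross = 20·-334.2500 = -6685.0000
edge 1: (16.5,20)→(8.5,29.5)  cross = 16.5·29.5 − 8.5·20 = 316.7500; (r_i+r_j)·cross = 25·316.7500 = 7918.7500
edge 2: (8.5,29.5)→(6.5,31.5)  cross = 8.5·31.5 − 6.5·29.5 = 76.0000; (r_i+r_j)·cross = 15·76.0000 = 1140.0000
edge 3: (6.5,31.5)→(3.5,24.5)  cross = 6.5·24.5 − 3.5·31.5 = 49.0000; (r_i+r_j)·cross = 10·49.0000 = 490.0000
Σcross = 107.5000 → A = |Σcross|/2 = 53.7500 mm²
Σ(r_i+r_j)·cross = 2863.7500 → first moment M = |Σ|/6 = 477.2917
R_c = M/A = 477.2917/53.7500 = 8.8798 mm
θ = 90° = 1.570796 rad
V = θ·R_c·A = 1.570796·8.8798·53.7500 = 749.728 mm³

Volume = 749.728 mm³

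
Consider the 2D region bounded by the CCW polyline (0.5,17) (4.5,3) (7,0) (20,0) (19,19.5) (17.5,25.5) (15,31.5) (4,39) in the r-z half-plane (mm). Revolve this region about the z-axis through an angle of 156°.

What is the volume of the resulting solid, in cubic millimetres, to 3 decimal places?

Volume = 15540.228 mm³

Profile (r,z), 8 vertices: (0.5,17) (4.5,3) (7,0) (20,0) (19,19.5) (17.5,25.5) (15,31.5) (4,39)
edge 0: (0.5,17)→(4.5,3)  cross = 0.5·3 − 4.5·17 = -75.0000; (r_i+r_j)·cross = 5·-75.0000 = -375.0000
edge 1: (4.5,3)→(7,0)  cross = 4.5·0 − 7·3 = -21.0000; (r_i+r_j)·cross = 11.5·-21.0000 = -241.5000
edge 2: (7,0)→(20,0)  cross = 7·0 − 20·0 = 0.0000; (r_i+r_j)·cross = 27·0.0000 = 0.0000
edge 3: (20,0)→(19,19.5)  cross = 20·19.5 − 19·0 = 390.0000; (r_i+r_j)·cross = 39·390.0000 = 15210.0000
edge 4: (19,19.5)→(17.5,25.5)  cross = 19·25.5 − 17.5·19.5 = 143.2500; (r_i+r_j)·cross = 36.5·143.2500 = 5228.6250
edge 5: (17.5,25.5)→(15,31.5)  cross = 17.5·31.5 − 15·25.5 = 168.7500; (r_i+r_j)·cross = 32.5·168.7500 = 5484.3750
edge 6: (15,31.5)→(4,39)  cross = 15·39 − 4·31.5 = 459.0000; (r_i+r_j)·cross = 19·459.0000 = 8721.0000
edge 7: (4,39)→(0.5,17)  cross = 4·17 − 0.5·39 = 48.5000; (r_i+r_j)·cross = 4.5·48.5000 = 218.2500
Σcross = 1113.5000 → A = |Σcross|/2 = 556.7500 mm²
Σ(r_i+r_j)·cross = 34245.7500 → first moment M = |Σ|/6 = 5707.6250
R_c = M/A = 5707.6250/556.7500 = 10.2517 mm
θ = 156° = 2.722714 rad
V = θ·R_c·A = 2.722714·10.2517·556.7500 = 15540.228 mm³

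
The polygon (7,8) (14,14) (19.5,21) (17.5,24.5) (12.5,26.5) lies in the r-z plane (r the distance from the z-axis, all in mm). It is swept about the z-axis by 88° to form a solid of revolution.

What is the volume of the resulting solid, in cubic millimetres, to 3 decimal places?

Volume = 1931.765 mm³

Profile (r,z), 5 vertices: (7,8) (14,14) (19.5,21) (17.5,24.5) (12.5,26.5)
edge 0: (7,8)→(14,14)  cross = 7·14 − 14·8 = -14.0000; (r_i+r_j)·cross = 21·-14.0000 = -294.0000
edge 1: (14,14)→(19.5,21)  cross = 14·21 − 19.5·14 = 21.0000; (r_i+r_j)·cross = 33.5·21.0000 = 703.5000
edge 2: (19.5,21)→(17.5,24.5)  cross = 19.5·24.5 − 17.5·21 = 110.2500; (r_i+r_j)·cross = 37·110.2500 = 4079.2500
edge 3: (17.5,24.5)→(12.5,26.5)  cross = 17.5·26.5 − 12.5·24.5 = 157.5000; (r_i+r_j)·cross = 30·157.5000 = 4725.0000
edge 4: (12.5,26.5)→(7,8)  cross = 12.5·8 − 7·26.5 = -85.5000; (r_i+r_j)·cross = 19.5·-85.5000 = -1667.2500
Σcross = 189.2500 → A = |Σcross|/2 = 94.6250 mm²
Σ(r_i+r_j)·cross = 7546.5000 → first moment M = |Σ|/6 = 1257.7500
R_c = M/A = 1257.7500/94.6250 = 13.2919 mm
θ = 88° = 1.535890 rad
V = θ·R_c·A = 1.535890·13.2919·94.6250 = 1931.765 mm³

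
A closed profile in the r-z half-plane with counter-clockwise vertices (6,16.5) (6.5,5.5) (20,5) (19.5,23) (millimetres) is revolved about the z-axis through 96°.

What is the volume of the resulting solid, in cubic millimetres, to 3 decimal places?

Volume = 4474.326 mm³

Profile (r,z), 4 vertices: (6,16.5) (6.5,5.5) (20,5) (19.5,23)
edge 0: (6,16.5)→(6.5,5.5)  cross = 6·5.5 − 6.5·16.5 = -74.2500; (r_i+r_j)·cross = 12.5·-74.2500 = -928.1250
edge 1: (6.5,5.5)→(20,5)  cross = 6.5·5 − 20·5.5 = -77.5000; (r_i+r_j)·cross = 26.5·-77.5000 = -2053.7500
edge 2: (20,5)→(19.5,23)  cross = 20·23 − 19.5·5 = 362.5000; (r_i+r_j)·cross = 39.5·362.5000 = 14318.7500
edge 3: (19.5,23)→(6,16.5)  cross = 19.5·16.5 − 6·23 = 183.7500; (r_i+r_j)·cross = 25.5·183.7500 = 4685.6250
Σcross = 394.5000 → A = |Σcross|/2 = 197.2500 mm²
Σ(r_i+r_j)·cross = 16022.5000 → first moment M = |Σ|/6 = 2670.4167
R_c = M/A = 2670.4167/197.2500 = 13.5382 mm
θ = 96° = 1.675516 rad
V = θ·R_c·A = 1.675516·13.5382·197.2500 = 4474.326 mm³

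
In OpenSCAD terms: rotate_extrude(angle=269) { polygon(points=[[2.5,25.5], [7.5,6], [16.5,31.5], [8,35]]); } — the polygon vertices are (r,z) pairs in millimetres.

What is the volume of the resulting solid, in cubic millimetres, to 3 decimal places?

Profile (r,z), 4 vertices: (2.5,25.5) (7.5,6) (16.5,31.5) (8,35)
edge 0: (2.5,25.5)→(7.5,6)  cross = 2.5·6 − 7.5·25.5 = -176.2500; (r_i+r_j)·cross = 10·-176.2500 = -1762.5000
edge 1: (7.5,6)→(16.5,31.5)  cross = 7.5·31.5 − 16.5·6 = 137.2500; (r_i+r_j)·cross = 24·137.2500 = 3294.0000
edge 2: (16.5,31.5)→(8,35)  cross = 16.5·35 − 8·31.5 = 325.5000; (r_i+r_j)·cross = 24.5·325.5000 = 7974.7500
edge 3: (8,35)→(2.5,25.5)  cross = 8·25.5 − 2.5·35 = 116.5000; (r_i+r_j)·cross = 10.5·116.5000 = 1223.2500
Σcross = 403.0000 → A = |Σcross|/2 = 201.5000 mm²
Σ(r_i+r_j)·cross = 10729.5000 → first moment M = |Σ|/6 = 1788.2500
R_c = M/A = 1788.2500/201.5000 = 8.8747 mm
θ = 269° = 4.694936 rad
V = θ·R_c·A = 4.694936·8.8747·201.5000 = 8395.719 mm³

Volume = 8395.719 mm³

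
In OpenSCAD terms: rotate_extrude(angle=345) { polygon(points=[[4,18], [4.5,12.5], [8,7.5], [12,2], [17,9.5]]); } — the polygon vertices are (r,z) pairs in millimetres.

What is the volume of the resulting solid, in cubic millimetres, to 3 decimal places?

Profile (r,z), 5 vertices: (4,18) (4.5,12.5) (8,7.5) (12,2) (17,9.5)
edge 0: (4,18)→(4.5,12.5)  cross = 4·12.5 − 4.5·18 = -31.0000; (r_i+r_j)·cross = 8.5·-31.0000 = -263.5000
edge 1: (4.5,12.5)→(8,7.5)  cross = 4.5·7.5 − 8·12.5 = -66.2500; (r_i+r_j)·cross = 12.5·-66.2500 = -828.1250
edge 2: (8,7.5)→(12,2)  cross = 8·2 − 12·7.5 = -74.0000; (r_i+r_j)·cross = 20·-74.0000 = -1480.0000
edge 3: (12,2)→(17,9.5)  cross = 12·9.5 − 17·2 = 80.0000; (r_i+r_j)·cross = 29·80.0000 = 2320.0000
edge 4: (17,9.5)→(4,18)  cross = 17·18 − 4·9.5 = 268.0000; (r_i+r_j)·cross = 21·268.0000 = 5628.0000
Σcross = 176.7500 → A = |Σcross|/2 = 88.3750 mm²
Σ(r_i+r_j)·cross = 5376.3750 → first moment M = |Σ|/6 = 896.0625
R_c = M/A = 896.0625/88.3750 = 10.1393 mm
θ = 345° = 6.021386 rad
V = θ·R_c·A = 6.021386·10.1393·88.3750 = 5395.538 mm³

Volume = 5395.538 mm³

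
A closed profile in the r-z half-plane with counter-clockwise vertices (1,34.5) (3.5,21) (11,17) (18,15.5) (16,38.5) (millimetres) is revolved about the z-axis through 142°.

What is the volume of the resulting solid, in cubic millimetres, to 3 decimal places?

Profile (r,z), 5 vertices: (1,34.5) (3.5,21) (11,17) (18,15.5) (16,38.5)
edge 0: (1,34.5)→(3.5,21)  cross = 1·21 − 3.5·34.5 = -99.7500; (r_i+r_j)·cross = 4.5·-99.7500 = -448.8750
edge 1: (3.5,21)→(11,17)  cross = 3.5·17 − 11·21 = -171.5000; (r_i+r_j)·cross = 14.5·-171.5000 = -2486.7500
edge 2: (11,17)→(18,15.5)  cross = 11·15.5 − 18·17 = -135.5000; (r_i+r_j)·cross = 29·-135.5000 = -3929.5000
edge 3: (18,15.5)→(16,38.5)  cross = 18·38.5 − 16·15.5 = 445.0000; (r_i+r_j)·cross = 34·445.0000 = 15130.0000
edge 4: (16,38.5)→(1,34.5)  cross = 16·34.5 − 1·38.5 = 513.5000; (r_i+r_j)·cross = 17·513.5000 = 8729.5000
Σcross = 551.7500 → A = |Σcross|/2 = 275.8750 mm²
Σ(r_i+r_j)·cross = 16994.3750 → first moment M = |Σ|/6 = 2832.3958
R_c = M/A = 2832.3958/275.8750 = 10.2670 mm
θ = 142° = 2.478368 rad
V = θ·R_c·A = 2.478368·10.2670·275.8750 = 7019.718 mm³

Volume = 7019.718 mm³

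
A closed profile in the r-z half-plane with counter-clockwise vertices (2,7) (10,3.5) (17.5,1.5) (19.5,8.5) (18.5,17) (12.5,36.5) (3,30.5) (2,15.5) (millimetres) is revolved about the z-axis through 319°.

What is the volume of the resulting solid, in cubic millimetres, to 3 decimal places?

Volume = 25455.069 mm³

Profile (r,z), 8 vertices: (2,7) (10,3.5) (17.5,1.5) (19.5,8.5) (18.5,17) (12.5,36.5) (3,30.5) (2,15.5)
edge 0: (2,7)→(10,3.5)  cross = 2·3.5 − 10·7 = -63.0000; (r_i+r_j)·cross = 12·-63.0000 = -756.0000
edge 1: (10,3.5)→(17.5,1.5)  cross = 10·1.5 − 17.5·3.5 = -46.2500; (r_i+r_j)·cross = 27.5·-46.2500 = -1271.8750
edge 2: (17.5,1.5)→(19.5,8.5)  cross = 17.5·8.5 − 19.5·1.5 = 119.5000; (r_i+r_j)·cross = 37·119.5000 = 4421.5000
edge 3: (19.5,8.5)→(18.5,17)  cross = 19.5·17 − 18.5·8.5 = 174.2500; (r_i+r_j)·cross = 38·174.2500 = 6621.5000
edge 4: (18.5,17)→(12.5,36.5)  cross = 18.5·36.5 − 12.5·17 = 462.7500; (r_i+r_j)·cross = 31·462.7500 = 14345.2500
edge 5: (12.5,36.5)→(3,30.5)  cross = 12.5·30.5 − 3·36.5 = 271.7500; (r_i+r_j)·cross = 15.5·271.7500 = 4212.1250
edge 6: (3,30.5)→(2,15.5)  cross = 3·15.5 − 2·30.5 = -14.5000; (r_i+r_j)·cross = 5·-14.5000 = -72.5000
edge 7: (2,15.5)→(2,7)  cross = 2·7 − 2·15.5 = -17.0000; (r_i+r_j)·cross = 4·-17.0000 = -68.0000
Σcross = 887.5000 → A = |Σcross|/2 = 443.7500 mm²
Σ(r_i+r_j)·cross = 27432.0000 → first moment M = |Σ|/6 = 4572.0000
R_c = M/A = 4572.0000/443.7500 = 10.3031 mm
θ = 319° = 5.567600 rad
V = θ·R_c·A = 5.567600·10.3031·443.7500 = 25455.069 mm³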